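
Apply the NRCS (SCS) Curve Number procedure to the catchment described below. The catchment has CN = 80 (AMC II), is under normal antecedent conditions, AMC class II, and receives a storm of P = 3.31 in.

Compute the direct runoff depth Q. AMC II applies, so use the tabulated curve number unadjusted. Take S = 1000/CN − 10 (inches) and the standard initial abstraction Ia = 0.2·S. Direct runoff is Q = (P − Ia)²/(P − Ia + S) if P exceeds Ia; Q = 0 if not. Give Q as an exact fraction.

Q = 78961/53100 in ≈ 1.487 in

CN(II) = 80; AMC II needs no correction.
Retention S: 1000/CN − 10 with CN=80.000 → S = 5/2 ≈ 2.500 in
Ia = 0.2·(5/2) = 1/2 in ≈ 0.500 in
P − Ia = 3.310 − 0.500 = 281/100 ≈ 2.810 in (> 0, runoff occurs)
Q: (281/100)² ÷ (531/100) = 78961/53100 in (≈ 1.487 in)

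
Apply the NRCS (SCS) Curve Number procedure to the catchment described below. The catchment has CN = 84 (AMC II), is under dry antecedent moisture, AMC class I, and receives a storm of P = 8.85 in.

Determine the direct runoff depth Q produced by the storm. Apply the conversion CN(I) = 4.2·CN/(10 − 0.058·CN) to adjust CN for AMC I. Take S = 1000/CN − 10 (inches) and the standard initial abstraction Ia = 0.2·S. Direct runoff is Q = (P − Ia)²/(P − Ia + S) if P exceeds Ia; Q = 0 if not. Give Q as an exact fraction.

Q = 4907983249/970702740 in ≈ 5.056 in

Dry (AMC I): CN(I) = 4.2·84/(10 − 0.058·84) = (1764/5)/(641/125) = 44100/641 ≈ 68.799
S = 1000/(44100/641) − 10 = 2000/441 in ≈ 4.535 in
Initial abstraction Ia = S/5 = (2000/441)/5 = 400/441 ≈ 0.907 in
P − Ia = 8.850 − 0.907 = 70057/8820 ≈ 7.943 in (> 0, runoff occurs)
Runoff Q = (P−Ia)²/(P−Ia+S) = (7.943)²/(7.943+4.535) = 4907983249/970702740 ≈ 5.056 in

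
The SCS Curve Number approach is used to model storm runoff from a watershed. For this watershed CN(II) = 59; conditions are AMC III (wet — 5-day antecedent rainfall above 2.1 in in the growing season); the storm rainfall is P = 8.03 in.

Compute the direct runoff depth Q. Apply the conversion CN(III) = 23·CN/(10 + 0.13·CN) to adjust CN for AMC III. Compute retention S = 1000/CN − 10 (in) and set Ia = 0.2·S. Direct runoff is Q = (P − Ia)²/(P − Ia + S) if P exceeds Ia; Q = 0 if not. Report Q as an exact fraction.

CN(III) from CN(II)=59: (23·59)/(10 + 0.13·59) = 135700/1767 ≈ 76.797
Retention S: 1000/CN − 10 with CN=76.797 → S = 4100/1357 ≈ 3.021 in
Ia = 0.2·(4100/1357) = 820/1357 in ≈ 0.604 in
P − Ia = 8.030 − 0.604 = 1007671/135700 ≈ 7.426 in (> 0, runoff occurs)
Q = (1007671/135700)²/((1007671/135700) + 4100/1357) = (1015400844241/18414490000)/(1417671/135700) = 1015400844241/192377954700 in ≈ 5.278 in

Q = 1015400844241/192377954700 in ≈ 5.278 in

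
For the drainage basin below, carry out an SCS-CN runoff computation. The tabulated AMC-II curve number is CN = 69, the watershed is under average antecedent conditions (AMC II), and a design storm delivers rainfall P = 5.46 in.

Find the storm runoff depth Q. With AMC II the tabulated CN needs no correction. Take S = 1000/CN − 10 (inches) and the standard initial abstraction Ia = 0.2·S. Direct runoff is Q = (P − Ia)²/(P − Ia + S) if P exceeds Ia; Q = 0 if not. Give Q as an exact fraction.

Q = 247653169/107767650 in ≈ 2.298 in

CN(II) = 69; AMC II needs no correction.
Retention S: 1000/CN − 10 with CN=69.000 → S = 310/69 ≈ 4.493 in
Initial abstraction Ia = S/5 = (310/69)/5 = 62/69 ≈ 0.899 in
P − Ia = 5.460 − 0.899 = 15737/3450 ≈ 4.561 in (> 0, runoff occurs)
Q = (15737/3450)²/((15737/3450) + 310/69) = (247653169/11902500)/(31237/3450) = 247653169/107767650 in ≈ 2.298 in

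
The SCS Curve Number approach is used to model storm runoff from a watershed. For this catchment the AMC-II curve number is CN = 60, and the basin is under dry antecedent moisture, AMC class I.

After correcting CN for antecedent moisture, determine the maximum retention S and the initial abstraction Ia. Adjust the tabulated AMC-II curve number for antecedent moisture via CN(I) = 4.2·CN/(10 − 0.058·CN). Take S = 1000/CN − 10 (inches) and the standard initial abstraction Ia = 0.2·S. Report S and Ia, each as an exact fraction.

Dry (AMC I): CN(I) = 4.2·60/(10 − 0.058·60) = 252/(163/25) = 6300/163 ≈ 38.650
Retention S: 1000/CN − 10 with CN=38.650 → S = 1000/63 ≈ 15.873 in
Ia = 0.2·(1000/63) = 200/63 in ≈ 3.175 in

S = 1000/63 in ≈ 15.873 in; Ia = 200/63 in ≈ 3.175 in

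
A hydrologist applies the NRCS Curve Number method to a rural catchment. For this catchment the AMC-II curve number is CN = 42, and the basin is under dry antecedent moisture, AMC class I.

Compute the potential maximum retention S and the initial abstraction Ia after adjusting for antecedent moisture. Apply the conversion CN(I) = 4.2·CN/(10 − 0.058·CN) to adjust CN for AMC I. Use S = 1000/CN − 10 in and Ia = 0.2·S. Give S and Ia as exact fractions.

S = 14500/441 in ≈ 32.880 in; Ia = 2900/441 in ≈ 6.576 in

Adjust CN=42 to AMC I: 4.2·42/(10 − 0.058·42) → (882/5) ÷ (1891/250) = 44100/1891 ≈ 23.321
Max retention: S = 1000/(44100/1891) − 10 = 14500/441 in (≈ 32.880 in)
Ia = 0.2S: 0.2·32.880 = 6.576 in (exactly 2900/441)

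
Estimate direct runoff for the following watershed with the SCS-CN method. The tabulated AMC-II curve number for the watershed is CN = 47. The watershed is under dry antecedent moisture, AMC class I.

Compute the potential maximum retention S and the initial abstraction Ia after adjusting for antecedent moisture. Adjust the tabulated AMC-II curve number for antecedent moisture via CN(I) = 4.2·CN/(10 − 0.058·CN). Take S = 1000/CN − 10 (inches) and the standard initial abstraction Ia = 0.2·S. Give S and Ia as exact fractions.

S = 26500/987 in ≈ 26.849 in; Ia = 5300/987 in ≈ 5.370 in

Adjust CN=47 to AMC I: 4.2·47/(10 − 0.058·47) → (987/5) ÷ (3637/500) = 98700/3637 ≈ 27.138
Retention S: 1000/CN − 10 with CN=27.138 → S = 26500/987 ≈ 26.849 in
Ia = 0.2·(26500/987) = 5300/987 in ≈ 5.370 in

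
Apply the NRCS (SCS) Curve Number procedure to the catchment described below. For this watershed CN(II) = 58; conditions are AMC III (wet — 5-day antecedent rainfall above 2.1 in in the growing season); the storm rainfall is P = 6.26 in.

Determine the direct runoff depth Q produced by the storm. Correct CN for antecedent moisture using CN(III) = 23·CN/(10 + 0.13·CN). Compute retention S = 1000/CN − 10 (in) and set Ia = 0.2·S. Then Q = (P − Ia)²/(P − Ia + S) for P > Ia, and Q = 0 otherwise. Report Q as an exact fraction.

Wet (AMC III): CN(III) = 23·58/(10 + 0.13·58) = 1334/(877/50) = 66700/877 ≈ 76.055
Max retention: S = 1000/(66700/877) − 10 = 2100/667 in (≈ 3.148 in)
Ia = 0.2·(2100/667) = 420/667 in ≈ 0.630 in
Since P=6.260 > Ia=0.630: effective rainfall P−Ia = 187771/33350 in
Q = (187771/33350)²/((187771/33350) + 2100/667) = (35257948441/1112222500)/(292771/33350) = 35257948441/9763912850 in ≈ 3.611 in

Q = 35257948441/9763912850 in ≈ 3.611 in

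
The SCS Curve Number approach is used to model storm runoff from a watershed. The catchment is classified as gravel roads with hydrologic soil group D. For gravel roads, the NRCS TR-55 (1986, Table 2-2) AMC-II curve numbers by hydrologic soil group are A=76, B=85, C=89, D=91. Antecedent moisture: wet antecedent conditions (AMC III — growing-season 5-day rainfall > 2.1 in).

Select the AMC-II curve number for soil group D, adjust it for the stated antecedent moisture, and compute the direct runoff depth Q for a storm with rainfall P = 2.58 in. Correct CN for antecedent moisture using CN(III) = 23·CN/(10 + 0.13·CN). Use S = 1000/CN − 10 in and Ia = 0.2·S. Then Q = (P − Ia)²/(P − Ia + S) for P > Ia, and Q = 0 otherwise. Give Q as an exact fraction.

Q = 22706478003/10674195350 in ≈ 2.127 in

NRCS table: gravel roads, soil group D → CN(II) = 91
Adjust CN=91 to AMC III: 23·91/(10 + 0.13·91) → 2093 ÷ (2183/100) = 209300/2183 ≈ 95.877
S = 1000/(209300/2183) − 10 = 900/2093 in ≈ 0.430 in
Ia = 0.2S: 0.2·0.430 = 0.086 in (exactly 180/2093)
Since P=2.580 > Ia=0.086: effective rainfall P−Ia = 260997/104650 in
Runoff Q = (P−Ia)²/(P−Ia+S) = (2.494)²/(2.494+0.430) = 22706478003/10674195350 ≈ 2.127 in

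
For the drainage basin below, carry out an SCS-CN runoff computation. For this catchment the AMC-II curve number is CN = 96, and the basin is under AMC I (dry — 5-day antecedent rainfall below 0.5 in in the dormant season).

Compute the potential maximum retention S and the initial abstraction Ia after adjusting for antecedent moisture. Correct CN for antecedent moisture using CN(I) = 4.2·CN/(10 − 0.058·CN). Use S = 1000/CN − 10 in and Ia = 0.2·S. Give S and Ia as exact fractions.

Adjust CN=96 to AMC I: 4.2·96/(10 − 0.058·96) → (2016/5) ÷ (554/125) = 25200/277 ≈ 90.975
Retention S: 1000/CN − 10 with CN=90.975 → S = 125/126 ≈ 0.992 in
Initial abstraction Ia = S/5 = (125/126)/5 = 25/126 ≈ 0.198 in

S = 125/126 in ≈ 0.992 in; Ia = 25/126 in ≈ 0.198 in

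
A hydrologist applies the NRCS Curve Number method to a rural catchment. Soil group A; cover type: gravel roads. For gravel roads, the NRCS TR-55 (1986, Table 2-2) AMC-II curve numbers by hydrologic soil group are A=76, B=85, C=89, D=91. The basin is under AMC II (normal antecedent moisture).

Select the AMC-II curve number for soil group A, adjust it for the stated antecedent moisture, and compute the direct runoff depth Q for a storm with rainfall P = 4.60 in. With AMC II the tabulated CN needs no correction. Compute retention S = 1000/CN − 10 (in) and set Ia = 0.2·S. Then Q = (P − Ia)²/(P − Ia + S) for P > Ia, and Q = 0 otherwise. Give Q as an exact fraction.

Q = 142129/64315 in ≈ 2.210 in

NRCS table: gravel roads, soil group A → CN(II) = 76
Average conditions: CN = 76 (no AMC adjustment).
S = 1000/76 − 10 = 60/19 in ≈ 3.158 in
Ia = 0.2S: 0.2·3.158 = 0.632 in (exactly 12/19)
Since P=4.600 > Ia=0.632: effective rainfall P−Ia = 377/95 in
Q: (377/95)² ÷ (677/95) = 142129/64315 in (≈ 2.210 in)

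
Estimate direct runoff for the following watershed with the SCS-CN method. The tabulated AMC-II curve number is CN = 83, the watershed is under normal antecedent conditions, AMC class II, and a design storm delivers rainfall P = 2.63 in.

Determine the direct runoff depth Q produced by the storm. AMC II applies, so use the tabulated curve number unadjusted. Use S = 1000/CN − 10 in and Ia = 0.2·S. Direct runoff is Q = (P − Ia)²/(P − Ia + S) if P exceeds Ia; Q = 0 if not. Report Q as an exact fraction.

Q = 339628041/294060700 in ≈ 1.155 in

Average conditions: CN = 83 (no AMC adjustment).
S = 1000/83 − 10 = 170/83 in ≈ 2.048 in
Ia = 0.2·(170/83) = 34/83 in ≈ 0.410 in
Since P=2.630 > Ia=0.410: effective rainfall P−Ia = 18429/8300 in
Q = (18429/8300)²/((18429/8300) + 170/83) = (339628041/68890000)/(35429/8300) = 339628041/294060700 in ≈ 1.155 in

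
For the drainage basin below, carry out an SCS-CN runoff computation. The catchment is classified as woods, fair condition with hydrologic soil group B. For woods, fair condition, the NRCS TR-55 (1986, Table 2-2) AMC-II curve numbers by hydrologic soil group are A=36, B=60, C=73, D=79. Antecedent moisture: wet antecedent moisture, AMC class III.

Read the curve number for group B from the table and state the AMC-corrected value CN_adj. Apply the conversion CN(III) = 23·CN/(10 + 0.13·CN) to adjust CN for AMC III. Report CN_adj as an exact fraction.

NRCS table: woods, fair condition, soil group B → CN(II) = 60
Adjust CN=60 to AMC III: 23·60/(10 + 0.13·60) → 1380 ÷ (89/5) = 6900/89 ≈ 77.528

CN_adj = 6900/89 ≈ 77.528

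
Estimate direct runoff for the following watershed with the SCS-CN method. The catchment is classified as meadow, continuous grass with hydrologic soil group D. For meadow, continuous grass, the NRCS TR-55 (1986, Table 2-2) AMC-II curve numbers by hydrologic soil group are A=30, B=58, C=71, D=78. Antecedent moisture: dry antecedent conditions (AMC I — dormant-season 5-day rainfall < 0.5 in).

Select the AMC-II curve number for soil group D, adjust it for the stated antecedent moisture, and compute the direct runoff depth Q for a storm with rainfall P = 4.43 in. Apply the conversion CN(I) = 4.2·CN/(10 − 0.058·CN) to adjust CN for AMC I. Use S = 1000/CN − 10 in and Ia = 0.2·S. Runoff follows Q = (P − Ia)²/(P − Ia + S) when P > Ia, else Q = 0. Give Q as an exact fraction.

Q = 63916435489/65750712300 in ≈ 0.972 in

NRCS table: meadow, continuous grass, soil group D → CN(II) = 78
CN(I) from CN(II)=78: (4.2·78)/(10 − 0.058·78) = 81900/1369 ≈ 59.825
Retention S: 1000/CN − 10 with CN=59.825 → S = 5500/819 ≈ 6.716 in
Ia = 0.2·(5500/819) = 1100/819 in ≈ 1.343 in
Excess rainfall: 4.430 − 1.343 = 3.087 in; P > Ia so Q > 0
Q = (252817/81900)²/((252817/81900) + 5500/819) = (63916435489/6707610000)/(802817/81900) = 63916435489/65750712300 in ≈ 0.972 in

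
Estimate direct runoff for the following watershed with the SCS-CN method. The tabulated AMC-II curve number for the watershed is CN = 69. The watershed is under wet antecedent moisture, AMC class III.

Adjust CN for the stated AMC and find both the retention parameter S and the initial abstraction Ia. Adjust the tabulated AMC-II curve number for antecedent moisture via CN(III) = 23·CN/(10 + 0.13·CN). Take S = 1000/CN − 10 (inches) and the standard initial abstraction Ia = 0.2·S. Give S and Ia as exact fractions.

S = 3100/1587 in ≈ 1.953 in; Ia = 620/1587 in ≈ 0.391 in

Adjust CN=69 to AMC III: 23·69/(10 + 0.13·69) → 1587 ÷ (1897/100) = 158700/1897 ≈ 83.658
Max retention: S = 1000/(158700/1897) − 10 = 3100/1587 in (≈ 1.953 in)
Ia = 0.2S: 0.2·1.953 = 0.391 in (exactly 620/1587)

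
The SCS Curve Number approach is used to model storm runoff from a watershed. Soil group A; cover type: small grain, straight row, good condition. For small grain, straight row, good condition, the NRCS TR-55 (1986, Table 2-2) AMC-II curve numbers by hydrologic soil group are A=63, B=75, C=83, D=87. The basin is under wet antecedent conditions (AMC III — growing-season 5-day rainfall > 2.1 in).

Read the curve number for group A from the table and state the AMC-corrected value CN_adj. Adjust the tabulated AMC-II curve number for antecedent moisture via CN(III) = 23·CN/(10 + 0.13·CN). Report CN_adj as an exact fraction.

NRCS table: small grain, straight row, good condition, soil group A → CN(II) = 63
Adjust CN=63 to AMC III: 23·63/(10 + 0.13·63) → 1449 ÷ (1819/100) = 144900/1819 ≈ 79.659

CN_adj = 144900/1819 ≈ 79.659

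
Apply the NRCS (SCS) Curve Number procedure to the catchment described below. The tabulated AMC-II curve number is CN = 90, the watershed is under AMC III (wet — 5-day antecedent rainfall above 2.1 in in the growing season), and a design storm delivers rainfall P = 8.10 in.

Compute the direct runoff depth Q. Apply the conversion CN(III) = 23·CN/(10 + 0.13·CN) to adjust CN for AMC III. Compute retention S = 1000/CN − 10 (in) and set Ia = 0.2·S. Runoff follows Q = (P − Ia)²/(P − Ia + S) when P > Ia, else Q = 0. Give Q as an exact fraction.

CN(III) from CN(II)=90: (23·90)/(10 + 0.13·90) = 20700/217 ≈ 95.392
Max retention: S = 1000/(20700/217) − 10 = 100/207 in (≈ 0.483 in)
Ia = 0.2S: 0.2·0.483 = 0.097 in (exactly 20/207)
P − Ia = 8.100 − 0.097 = 16567/2070 ≈ 8.003 in (> 0, runoff occurs)
Q: (16567/2070)² ÷ (17567/2070) = 274465489/36363690 in (≈ 7.548 in)

Q = 274465489/36363690 in ≈ 7.548 in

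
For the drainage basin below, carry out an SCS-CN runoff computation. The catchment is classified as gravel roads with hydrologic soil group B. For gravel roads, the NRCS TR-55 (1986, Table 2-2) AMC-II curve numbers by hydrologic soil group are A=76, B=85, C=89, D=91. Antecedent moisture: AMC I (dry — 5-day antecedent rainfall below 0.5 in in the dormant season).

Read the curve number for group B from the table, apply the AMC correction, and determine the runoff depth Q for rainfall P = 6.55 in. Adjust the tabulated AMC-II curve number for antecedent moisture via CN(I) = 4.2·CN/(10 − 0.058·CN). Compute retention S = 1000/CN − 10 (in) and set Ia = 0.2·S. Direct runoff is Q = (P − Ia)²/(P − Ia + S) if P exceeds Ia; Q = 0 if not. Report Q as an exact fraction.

NRCS table: gravel roads, soil group B → CN(II) = 85
Adjust CN=85 to AMC I: 4.2·85/(10 − 0.058·85) → 357 ÷ (507/100) = 11900/169 ≈ 70.414
S = 1000/(11900/169) − 10 = 500/119 in ≈ 4.202 in
Initial abstraction Ia = S/5 = (500/119)/5 = 100/119 ≈ 0.840 in
Excess rainfall: 6.550 − 0.840 = 5.710 in; P > Ia so Q > 0
Q: (13589/2380)² ÷ (23589/2380) = 184660921/56141820 in (≈ 3.289 in)

Q = 184660921/56141820 in ≈ 3.289 in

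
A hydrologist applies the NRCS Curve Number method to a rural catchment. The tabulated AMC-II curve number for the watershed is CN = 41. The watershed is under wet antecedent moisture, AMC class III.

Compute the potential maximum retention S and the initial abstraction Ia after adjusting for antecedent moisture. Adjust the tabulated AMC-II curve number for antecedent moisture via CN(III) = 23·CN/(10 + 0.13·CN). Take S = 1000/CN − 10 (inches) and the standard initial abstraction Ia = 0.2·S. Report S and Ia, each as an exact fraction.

S = 5900/943 in ≈ 6.257 in; Ia = 1180/943 in ≈ 1.251 in

CN(III) from CN(II)=41: (23·41)/(10 + 0.13·41) = 94300/1533 ≈ 61.513
S = 1000/(94300/1533) − 10 = 5900/943 in ≈ 6.257 in
Ia = 0.2S: 0.2·6.257 = 1.251 in (exactly 1180/943)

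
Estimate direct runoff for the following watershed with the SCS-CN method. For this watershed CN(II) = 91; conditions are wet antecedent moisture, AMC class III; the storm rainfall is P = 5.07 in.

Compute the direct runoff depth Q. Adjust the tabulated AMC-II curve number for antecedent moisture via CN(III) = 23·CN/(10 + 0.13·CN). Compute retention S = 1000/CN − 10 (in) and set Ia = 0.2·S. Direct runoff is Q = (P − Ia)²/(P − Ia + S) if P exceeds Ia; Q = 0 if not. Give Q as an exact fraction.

Wet (AMC III): CN(III) = 23·91/(10 + 0.13·91) = 2093/(2183/100) = 209300/2183 ≈ 95.877
Retention S: 1000/CN − 10 with CN=95.877 → S = 900/2093 ≈ 0.430 in
Ia = 0.2S: 0.2·0.430 = 0.086 in (exactly 180/2093)
Excess rainfall: 5.070 − 0.086 = 4.984 in; P > Ia so Q > 0
Runoff Q = (P−Ia)²/(P−Ia+S) = (4.984)²/(4.984+0.430) = 362721336267/79056168100 ≈ 4.588 in

Q = 362721336267/79056168100 in ≈ 4.588 in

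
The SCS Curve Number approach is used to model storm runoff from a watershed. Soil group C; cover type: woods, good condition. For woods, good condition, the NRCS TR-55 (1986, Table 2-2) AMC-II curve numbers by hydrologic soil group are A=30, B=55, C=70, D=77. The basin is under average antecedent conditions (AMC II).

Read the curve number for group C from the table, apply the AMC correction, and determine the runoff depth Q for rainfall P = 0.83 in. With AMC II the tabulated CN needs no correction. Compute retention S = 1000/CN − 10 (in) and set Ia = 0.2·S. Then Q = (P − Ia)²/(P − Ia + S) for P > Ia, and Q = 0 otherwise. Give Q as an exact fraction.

Q = 0 in ≈ 0.000 in

NRCS table: woods, good condition, soil group C → CN(II) = 70
Average conditions: CN = 70 (no AMC adjustment).
Max retention: S = 1000/70 − 10 = 30/7 in (≈ 4.286 in)
Ia = 0.2·(30/7) = 6/7 in ≈ 0.857 in
P = 0.830 ≤ Ia = 0.857 in: entire storm abstracted, Q = 0.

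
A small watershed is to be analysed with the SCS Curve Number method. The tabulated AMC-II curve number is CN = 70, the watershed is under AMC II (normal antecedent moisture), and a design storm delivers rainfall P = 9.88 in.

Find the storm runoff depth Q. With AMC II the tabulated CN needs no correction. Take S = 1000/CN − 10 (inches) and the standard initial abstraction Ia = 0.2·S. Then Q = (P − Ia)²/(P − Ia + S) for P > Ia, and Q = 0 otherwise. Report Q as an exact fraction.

Q = 2493241/407575 in ≈ 6.117 in

Average conditions: CN = 70 (no AMC adjustment).
Max retention: S = 1000/70 − 10 = 30/7 in (≈ 4.286 in)
Initial abstraction Ia = S/5 = (30/7)/5 = 6/7 ≈ 0.857 in
Since P=9.880 > Ia=0.857: effective rainfall P−Ia = 1579/175 in
Q: (1579/175)² ÷ (2329/175) = 2493241/407575 in (≈ 6.117 in)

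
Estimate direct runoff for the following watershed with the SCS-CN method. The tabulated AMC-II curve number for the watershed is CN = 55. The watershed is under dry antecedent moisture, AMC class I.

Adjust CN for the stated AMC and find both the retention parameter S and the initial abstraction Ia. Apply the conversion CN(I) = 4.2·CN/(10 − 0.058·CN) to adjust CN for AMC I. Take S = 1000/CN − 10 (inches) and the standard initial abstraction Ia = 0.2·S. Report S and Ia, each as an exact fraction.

S = 1500/77 in ≈ 19.481 in; Ia = 300/77 in ≈ 3.896 in

Dry (AMC I): CN(I) = 4.2·55/(10 − 0.058·55) = 231/(681/100) = 7700/227 ≈ 33.921
S = 1000/(7700/227) − 10 = 1500/77 in ≈ 19.481 in
Ia = 0.2·(1500/77) = 300/77 in ≈ 3.896 in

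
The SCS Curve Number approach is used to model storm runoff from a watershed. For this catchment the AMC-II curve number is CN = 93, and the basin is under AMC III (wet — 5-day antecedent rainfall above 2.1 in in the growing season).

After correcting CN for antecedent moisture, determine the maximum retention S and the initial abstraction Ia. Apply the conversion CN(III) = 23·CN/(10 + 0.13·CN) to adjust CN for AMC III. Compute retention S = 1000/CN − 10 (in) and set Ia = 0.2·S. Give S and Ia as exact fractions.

Wet (AMC III): CN(III) = 23·93/(10 + 0.13·93) = 2139/(2209/100) = 213900/2209 ≈ 96.831
Max retention: S = 1000/(213900/2209) − 10 = 700/2139 in (≈ 0.327 in)
Ia = 0.2·(700/2139) = 140/2139 in ≈ 0.065 in

S = 700/2139 in ≈ 0.327 in; Ia = 140/2139 in ≈ 0.065 in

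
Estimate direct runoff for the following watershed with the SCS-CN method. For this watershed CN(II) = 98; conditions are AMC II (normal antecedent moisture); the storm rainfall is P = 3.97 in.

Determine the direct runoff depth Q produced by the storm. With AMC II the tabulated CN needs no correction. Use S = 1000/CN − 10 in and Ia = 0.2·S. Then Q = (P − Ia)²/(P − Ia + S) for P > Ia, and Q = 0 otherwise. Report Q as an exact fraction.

Q = 370678009/99239700 in ≈ 3.735 in

CN(II) = 98; AMC II needs no correction.
Max retention: S = 1000/98 − 10 = 10/49 in (≈ 0.204 in)
Ia = 0.2S: 0.2·0.204 = 0.041 in (exactly 2/49)
Since P=3.970 > Ia=0.041: effective rainfall P−Ia = 19253/4900 in
Q = (19253/4900)²/((19253/4900) + 10/49) = (370678009/24010000)/(20253/4900) = 370678009/99239700 in ≈ 3.735 in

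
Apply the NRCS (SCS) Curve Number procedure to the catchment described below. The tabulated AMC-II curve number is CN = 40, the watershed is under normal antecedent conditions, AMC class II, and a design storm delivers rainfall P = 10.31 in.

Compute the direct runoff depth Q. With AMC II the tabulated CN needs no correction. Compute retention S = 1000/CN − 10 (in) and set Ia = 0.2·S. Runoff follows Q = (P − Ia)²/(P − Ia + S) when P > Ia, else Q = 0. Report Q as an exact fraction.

CN(II) = 40; AMC II needs no correction.
Retention S: 1000/CN − 10 with CN=40.000 → S = 15 ≈ 15.000 in
Ia = 0.2S: 0.2·15.000 = 3.000 in (exactly 3)
P − Ia = 10.310 − 3.000 = 731/100 ≈ 7.310 in (> 0, runoff occurs)
Runoff Q = (P−Ia)²/(P−Ia+S) = (7.310)²/(7.310+15.000) = 534361/223100 ≈ 2.395 in

Q = 534361/223100 in ≈ 2.395 in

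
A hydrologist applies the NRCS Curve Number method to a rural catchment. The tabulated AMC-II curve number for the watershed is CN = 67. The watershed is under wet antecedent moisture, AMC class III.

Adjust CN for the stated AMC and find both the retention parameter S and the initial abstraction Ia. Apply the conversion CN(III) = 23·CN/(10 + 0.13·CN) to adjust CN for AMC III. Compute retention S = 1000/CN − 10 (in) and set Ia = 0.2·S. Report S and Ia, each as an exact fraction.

S = 3300/1541 in ≈ 2.141 in; Ia = 660/1541 in ≈ 0.428 in

Wet (AMC III): CN(III) = 23·67/(10 + 0.13·67) = 1541/(1871/100) = 154100/1871 ≈ 82.362
Retention S: 1000/CN − 10 with CN=82.362 → S = 3300/1541 ≈ 2.141 in
Ia = 0.2S: 0.2·2.141 = 0.428 in (exactly 660/1541)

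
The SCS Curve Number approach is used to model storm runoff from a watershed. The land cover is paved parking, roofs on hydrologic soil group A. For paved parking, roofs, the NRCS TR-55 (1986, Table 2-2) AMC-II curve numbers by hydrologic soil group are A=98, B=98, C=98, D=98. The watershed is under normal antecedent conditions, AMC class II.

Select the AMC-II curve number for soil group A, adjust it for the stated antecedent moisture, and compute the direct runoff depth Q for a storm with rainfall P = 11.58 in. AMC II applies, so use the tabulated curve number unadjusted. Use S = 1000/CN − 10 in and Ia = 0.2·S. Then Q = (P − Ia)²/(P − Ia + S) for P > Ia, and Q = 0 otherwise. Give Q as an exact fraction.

NRCS table: paved parking, roofs, soil group A → CN(II) = 98
Average conditions: CN = 98 (no AMC adjustment).
S = 1000/98 − 10 = 10/49 in ≈ 0.204 in
Initial abstraction Ia = S/5 = (10/49)/5 = 2/49 ≈ 0.041 in
P − Ia = 11.580 − 0.041 = 28271/2450 ≈ 11.539 in (> 0, runoff occurs)
Runoff Q = (P−Ia)²/(P−Ia+S) = (11.539)²/(11.539+0.204) = 799249441/70488950 ≈ 11.339 in

Q = 799249441/70488950 in ≈ 11.339 in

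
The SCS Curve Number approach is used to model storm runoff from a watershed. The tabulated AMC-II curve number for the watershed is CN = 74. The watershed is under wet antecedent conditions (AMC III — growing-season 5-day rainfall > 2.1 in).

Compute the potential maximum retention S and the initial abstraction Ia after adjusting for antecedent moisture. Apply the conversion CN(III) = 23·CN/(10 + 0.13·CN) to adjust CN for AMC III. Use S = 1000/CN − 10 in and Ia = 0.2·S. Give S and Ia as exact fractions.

S = 1300/851 in ≈ 1.528 in; Ia = 260/851 in ≈ 0.306 in

CN(III) from CN(II)=74: (23·74)/(10 + 0.13·74) = 85100/981 ≈ 86.748
Max retention: S = 1000/(85100/981) − 10 = 1300/851 in (≈ 1.528 in)
Ia = 0.2·(1300/851) = 260/851 in ≈ 0.306 in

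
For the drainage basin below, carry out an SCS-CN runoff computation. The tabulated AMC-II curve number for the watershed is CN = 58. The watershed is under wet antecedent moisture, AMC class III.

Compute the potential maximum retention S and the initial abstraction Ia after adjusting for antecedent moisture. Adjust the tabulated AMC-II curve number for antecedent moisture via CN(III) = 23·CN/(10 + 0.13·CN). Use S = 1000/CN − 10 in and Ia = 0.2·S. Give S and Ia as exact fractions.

S = 2100/667 in ≈ 3.148 in; Ia = 420/667 in ≈ 0.630 in

CN(III) from CN(II)=58: (23·58)/(10 + 0.13·58) = 66700/877 ≈ 76.055
Max retention: S = 1000/(66700/877) − 10 = 2100/667 in (≈ 3.148 in)
Ia = 0.2·(2100/667) = 420/667 in ≈ 0.630 in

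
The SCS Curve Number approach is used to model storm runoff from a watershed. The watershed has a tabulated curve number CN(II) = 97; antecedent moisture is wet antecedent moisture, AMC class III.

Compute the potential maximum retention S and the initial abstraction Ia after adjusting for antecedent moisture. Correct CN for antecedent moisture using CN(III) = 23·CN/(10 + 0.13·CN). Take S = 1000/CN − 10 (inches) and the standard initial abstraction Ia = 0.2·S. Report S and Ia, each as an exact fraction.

Adjust CN=97 to AMC III: 23·97/(10 + 0.13·97) → 2231 ÷ (2261/100) = 223100/2261 ≈ 98.673
Retention S: 1000/CN − 10 with CN=98.673 → S = 300/2231 ≈ 0.134 in
Ia = 0.2·(300/2231) = 60/2231 in ≈ 0.027 in

S = 300/2231 in ≈ 0.134 in; Ia = 60/2231 in ≈ 0.027 in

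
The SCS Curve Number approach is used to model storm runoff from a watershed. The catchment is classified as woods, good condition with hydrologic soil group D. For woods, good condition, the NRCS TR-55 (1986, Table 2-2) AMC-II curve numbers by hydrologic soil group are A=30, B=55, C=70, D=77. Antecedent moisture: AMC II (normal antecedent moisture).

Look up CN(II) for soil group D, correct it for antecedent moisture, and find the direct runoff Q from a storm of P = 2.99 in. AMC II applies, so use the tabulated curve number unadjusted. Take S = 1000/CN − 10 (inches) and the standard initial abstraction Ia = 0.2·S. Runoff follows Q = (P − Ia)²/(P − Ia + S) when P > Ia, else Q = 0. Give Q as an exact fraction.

NRCS table: woods, good condition, soil group D → CN(II) = 77
AMC II — tabulated CN = 77 applies directly.
Retention S: 1000/CN − 10 with CN=77.000 → S = 230/77 ≈ 2.987 in
Initial abstraction Ia = S/5 = (230/77)/5 = 46/77 ≈ 0.597 in
Since P=2.990 > Ia=0.597: effective rainfall P−Ia = 18423/7700 in
Q: (18423/7700)² ÷ (41423/7700) = 14756823/13867700 in (≈ 1.064 in)

Q = 14756823/13867700 in ≈ 1.064 in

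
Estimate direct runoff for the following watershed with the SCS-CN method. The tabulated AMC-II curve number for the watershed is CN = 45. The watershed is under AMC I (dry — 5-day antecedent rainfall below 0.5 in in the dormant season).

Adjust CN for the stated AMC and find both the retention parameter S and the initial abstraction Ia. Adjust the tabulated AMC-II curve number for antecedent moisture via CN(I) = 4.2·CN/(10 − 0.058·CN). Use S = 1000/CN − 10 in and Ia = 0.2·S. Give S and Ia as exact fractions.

S = 5500/189 in ≈ 29.101 in; Ia = 1100/189 in ≈ 5.820 in

Adjust CN=45 to AMC I: 4.2·45/(10 − 0.058·45) → 189 ÷ (739/100) = 18900/739 ≈ 25.575
S = 1000/(18900/739) − 10 = 5500/189 in ≈ 29.101 in
Initial abstraction Ia = S/5 = (5500/189)/5 = 1100/189 ≈ 5.820 in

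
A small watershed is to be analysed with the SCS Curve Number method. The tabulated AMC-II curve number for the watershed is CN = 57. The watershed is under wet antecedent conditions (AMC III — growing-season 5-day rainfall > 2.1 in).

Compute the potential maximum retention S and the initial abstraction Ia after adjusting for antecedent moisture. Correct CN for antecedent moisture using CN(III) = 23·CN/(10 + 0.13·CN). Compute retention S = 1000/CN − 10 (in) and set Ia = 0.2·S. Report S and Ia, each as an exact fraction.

S = 4300/1311 in ≈ 3.280 in; Ia = 860/1311 in ≈ 0.656 in

Adjust CN=57 to AMC III: 23·57/(10 + 0.13·57) → 1311 ÷ (1741/100) = 131100/1741 ≈ 75.302
Retention S: 1000/CN − 10 with CN=75.302 → S = 4300/1311 ≈ 3.280 in
Ia = 0.2S: 0.2·3.280 = 0.656 in (exactly 860/1311)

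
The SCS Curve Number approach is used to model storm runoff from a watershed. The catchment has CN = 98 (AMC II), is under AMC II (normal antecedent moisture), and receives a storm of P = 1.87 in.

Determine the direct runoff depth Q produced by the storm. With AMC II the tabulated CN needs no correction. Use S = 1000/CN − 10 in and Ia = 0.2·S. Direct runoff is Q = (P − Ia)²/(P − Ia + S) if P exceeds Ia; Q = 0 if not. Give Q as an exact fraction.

Average conditions: CN = 98 (no AMC adjustment).
Max retention: S = 1000/98 − 10 = 10/49 in (≈ 0.204 in)
Ia = 0.2·(10/49) = 2/49 in ≈ 0.041 in
P − Ia = 1.870 − 0.041 = 8963/4900 ≈ 1.829 in (> 0, runoff occurs)
Q = (8963/4900)²/((8963/4900) + 10/49) = (80335369/24010000)/(9963/4900) = 80335369/48818700 in ≈ 1.646 in

Q = 80335369/48818700 in ≈ 1.646 in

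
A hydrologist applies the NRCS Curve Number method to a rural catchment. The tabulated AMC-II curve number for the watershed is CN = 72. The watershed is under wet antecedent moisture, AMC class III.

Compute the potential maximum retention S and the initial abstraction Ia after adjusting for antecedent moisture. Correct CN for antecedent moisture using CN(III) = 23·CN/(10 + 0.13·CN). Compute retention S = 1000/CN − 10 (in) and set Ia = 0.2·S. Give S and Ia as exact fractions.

S = 350/207 in ≈ 1.691 in; Ia = 70/207 in ≈ 0.338 in

Adjust CN=72 to AMC III: 23·72/(10 + 0.13·72) → 1656 ÷ (484/25) = 10350/121 ≈ 85.537
Max retention: S = 1000/(10350/121) − 10 = 350/207 in (≈ 1.691 in)
Ia = 0.2·(350/207) = 70/207 in ≈ 0.338 in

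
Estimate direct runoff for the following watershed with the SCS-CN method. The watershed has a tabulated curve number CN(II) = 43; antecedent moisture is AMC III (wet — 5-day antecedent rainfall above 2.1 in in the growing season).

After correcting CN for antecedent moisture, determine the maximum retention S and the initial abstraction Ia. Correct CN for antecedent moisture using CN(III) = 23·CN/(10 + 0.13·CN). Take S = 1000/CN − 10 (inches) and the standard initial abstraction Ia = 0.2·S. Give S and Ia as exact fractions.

Adjust CN=43 to AMC III: 23·43/(10 + 0.13·43) → 989 ÷ (1559/100) = 98900/1559 ≈ 63.438
Retention S: 1000/CN − 10 with CN=63.438 → S = 5700/989 ≈ 5.763 in
Initial abstraction Ia = S/5 = (5700/989)/5 = 1140/989 ≈ 1.153 in

S = 5700/989 in ≈ 5.763 in; Ia = 1140/989 in ≈ 1.153 in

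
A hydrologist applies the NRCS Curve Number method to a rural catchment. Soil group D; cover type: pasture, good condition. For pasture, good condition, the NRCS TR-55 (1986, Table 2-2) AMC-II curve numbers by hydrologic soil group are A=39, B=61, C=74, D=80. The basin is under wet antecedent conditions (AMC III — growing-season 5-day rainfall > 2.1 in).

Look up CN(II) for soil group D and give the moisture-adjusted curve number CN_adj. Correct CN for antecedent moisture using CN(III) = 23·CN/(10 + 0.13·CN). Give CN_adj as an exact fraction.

CN_adj = 4600/51 ≈ 90.196

NRCS table: pasture, good condition, soil group D → CN(II) = 80
CN(III) from CN(II)=80: (23·80)/(10 + 0.13·80) = 4600/51 ≈ 90.196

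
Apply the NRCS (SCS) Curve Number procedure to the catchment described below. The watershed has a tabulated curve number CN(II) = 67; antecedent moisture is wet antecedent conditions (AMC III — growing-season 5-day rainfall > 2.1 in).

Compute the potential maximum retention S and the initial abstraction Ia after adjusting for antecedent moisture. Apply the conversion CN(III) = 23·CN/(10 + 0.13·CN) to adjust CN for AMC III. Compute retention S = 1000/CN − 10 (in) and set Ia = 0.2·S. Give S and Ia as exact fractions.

S = 3300/1541 in ≈ 2.141 in; Ia = 660/1541 in ≈ 0.428 in

Wet (AMC III): CN(III) = 23·67/(10 + 0.13·67) = 1541/(1871/100) = 154100/1871 ≈ 82.362
Retention S: 1000/CN − 10 with CN=82.362 → S = 3300/1541 ≈ 2.141 in
Ia = 0.2S: 0.2·2.141 = 0.428 in (exactly 660/1541)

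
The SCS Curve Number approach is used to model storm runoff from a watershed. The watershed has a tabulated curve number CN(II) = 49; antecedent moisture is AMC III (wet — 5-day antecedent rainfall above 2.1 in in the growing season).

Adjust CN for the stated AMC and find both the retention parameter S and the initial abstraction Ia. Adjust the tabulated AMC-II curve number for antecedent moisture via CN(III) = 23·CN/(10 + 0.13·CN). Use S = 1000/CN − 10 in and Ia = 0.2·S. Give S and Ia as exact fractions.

S = 5100/1127 in ≈ 4.525 in; Ia = 1020/1127 in ≈ 0.905 in

Wet (AMC III): CN(III) = 23·49/(10 + 0.13·49) = 1127/(1637/100) = 112700/1637 ≈ 68.845
Retention S: 1000/CN − 10 with CN=68.845 → S = 5100/1127 ≈ 4.525 in
Initial abstraction Ia = S/5 = (5100/1127)/5 = 1020/1127 ≈ 0.905 in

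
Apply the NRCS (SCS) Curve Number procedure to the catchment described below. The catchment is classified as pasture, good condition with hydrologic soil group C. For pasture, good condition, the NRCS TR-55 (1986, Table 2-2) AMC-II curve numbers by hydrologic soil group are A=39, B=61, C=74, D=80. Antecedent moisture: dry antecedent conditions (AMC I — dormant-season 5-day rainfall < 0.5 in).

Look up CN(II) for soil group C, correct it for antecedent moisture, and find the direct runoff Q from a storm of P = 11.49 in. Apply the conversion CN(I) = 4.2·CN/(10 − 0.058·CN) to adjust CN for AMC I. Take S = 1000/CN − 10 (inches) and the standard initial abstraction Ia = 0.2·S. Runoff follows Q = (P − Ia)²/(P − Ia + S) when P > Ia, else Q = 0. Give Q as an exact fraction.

Q = 581822649529/109772462100 in ≈ 5.300 in

NRCS table: pasture, good condition, soil group C → CN(II) = 74
CN(I) from CN(II)=74: (4.2·74)/(10 − 0.058·74) = 77700/1427 ≈ 54.450
Max retention: S = 1000/(77700/1427) − 10 = 6500/777 in (≈ 8.366 in)
Ia = 0.2·(6500/777) = 1300/777 in ≈ 1.673 in
Excess rainfall: 11.490 − 1.673 = 9.817 in; P > Ia so Q > 0
Q: (762773/77700)² ÷ (1412773/77700) = 581822649529/109772462100 in (≈ 5.300 in)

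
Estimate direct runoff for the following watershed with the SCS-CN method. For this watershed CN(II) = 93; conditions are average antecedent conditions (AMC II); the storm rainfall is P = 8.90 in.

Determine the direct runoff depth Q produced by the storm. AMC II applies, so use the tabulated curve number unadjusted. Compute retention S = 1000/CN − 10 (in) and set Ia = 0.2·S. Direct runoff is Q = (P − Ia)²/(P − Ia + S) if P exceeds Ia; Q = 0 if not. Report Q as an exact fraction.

Q = 66210769/8218410 in ≈ 8.056 in

Average conditions: CN = 93 (no AMC adjustment).
Max retention: S = 1000/93 − 10 = 70/93 in (≈ 0.753 in)
Initial abstraction Ia = S/5 = (70/93)/5 = 14/93 ≈ 0.151 in
Since P=8.900 > Ia=0.151: effective rainfall P−Ia = 8137/930 in
Q: (8137/930)² ÷ (8837/930) = 66210769/8218410 in (≈ 8.056 in)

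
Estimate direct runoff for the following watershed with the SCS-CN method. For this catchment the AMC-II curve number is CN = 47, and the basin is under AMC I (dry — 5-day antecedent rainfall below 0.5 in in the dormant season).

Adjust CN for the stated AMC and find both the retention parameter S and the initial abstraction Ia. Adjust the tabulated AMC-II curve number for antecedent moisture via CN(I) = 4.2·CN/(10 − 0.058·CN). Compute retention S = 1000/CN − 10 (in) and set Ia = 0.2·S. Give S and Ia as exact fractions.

S = 26500/987 in ≈ 26.849 in; Ia = 5300/987 in ≈ 5.370 in

Adjust CN=47 to AMC I: 4.2·47/(10 − 0.058·47) → (987/5) ÷ (3637/500) = 98700/3637 ≈ 27.138
Max retention: S = 1000/(98700/3637) − 10 = 26500/987 in (≈ 26.849 in)
Initial abstraction Ia = S/5 = (26500/987)/5 = 5300/987 ≈ 5.370 in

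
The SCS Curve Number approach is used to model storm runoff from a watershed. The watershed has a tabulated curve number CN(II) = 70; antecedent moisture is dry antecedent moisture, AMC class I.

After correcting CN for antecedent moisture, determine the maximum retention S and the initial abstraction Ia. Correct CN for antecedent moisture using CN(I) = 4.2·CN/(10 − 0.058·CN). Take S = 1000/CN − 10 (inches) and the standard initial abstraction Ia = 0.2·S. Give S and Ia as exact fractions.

S = 500/49 in ≈ 10.204 in; Ia = 100/49 in ≈ 2.041 in

CN(I) from CN(II)=70: (4.2·70)/(10 − 0.058·70) = 4900/99 ≈ 49.495
Max retention: S = 1000/(4900/99) − 10 = 500/49 in (≈ 10.204 in)
Ia = 0.2·(500/49) = 100/49 in ≈ 2.041 in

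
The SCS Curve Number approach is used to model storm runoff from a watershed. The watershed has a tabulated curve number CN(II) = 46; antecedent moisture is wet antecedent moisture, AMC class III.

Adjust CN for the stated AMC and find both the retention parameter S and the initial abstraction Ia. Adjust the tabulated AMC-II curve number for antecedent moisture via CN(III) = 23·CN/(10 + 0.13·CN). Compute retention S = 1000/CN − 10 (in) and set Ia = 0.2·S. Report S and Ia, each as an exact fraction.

S = 2700/529 in ≈ 5.104 in; Ia = 540/529 in ≈ 1.021 in

Adjust CN=46 to AMC III: 23·46/(10 + 0.13·46) → 1058 ÷ (799/50) = 52900/799 ≈ 66.208
Max retention: S = 1000/(52900/799) − 10 = 2700/529 in (≈ 5.104 in)
Initial abstraction Ia = S/5 = (2700/529)/5 = 540/529 ≈ 1.021 in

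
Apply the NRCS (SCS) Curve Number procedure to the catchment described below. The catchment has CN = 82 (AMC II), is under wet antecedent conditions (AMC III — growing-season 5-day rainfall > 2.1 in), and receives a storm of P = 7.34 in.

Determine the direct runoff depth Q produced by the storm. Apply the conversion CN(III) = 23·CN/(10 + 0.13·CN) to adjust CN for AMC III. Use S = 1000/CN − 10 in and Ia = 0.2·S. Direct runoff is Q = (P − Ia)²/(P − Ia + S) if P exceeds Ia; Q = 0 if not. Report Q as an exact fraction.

Q = 113623600561/18015119150 in ≈ 6.307 in

CN(III) from CN(II)=82: (23·82)/(10 + 0.13·82) = 94300/1033 ≈ 91.288
Max retention: S = 1000/(94300/1033) − 10 = 900/943 in (≈ 0.954 in)
Ia = 0.2S: 0.2·0.954 = 0.191 in (exactly 180/943)
P − Ia = 7.340 − 0.191 = 337081/47150 ≈ 7.149 in (> 0, runoff occurs)
Q = (337081/47150)²/((337081/47150) + 900/943) = (113623600561/2223122500)/(382081/47150) = 113623600561/18015119150 in ≈ 6.307 in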